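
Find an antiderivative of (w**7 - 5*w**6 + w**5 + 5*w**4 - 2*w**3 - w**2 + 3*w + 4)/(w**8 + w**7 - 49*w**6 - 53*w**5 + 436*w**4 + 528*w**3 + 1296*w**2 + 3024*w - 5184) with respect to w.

Factor the denominator: (w - 6)*(w - 4)*(w - 1)*(w + 3)**2*(w + 6)*(w**2 + 4).
Partial-fraction decomposition: -(288*w + 2633)/(33800*(w**2 + 4)) + 51413/(30240*(w + 6)) - 14175029/(16098264*(w + 3)) + 2815/(4914*(w + 3)**2) + 1/(1400*(w - 1)) + 8/(245*(w - 4)) + 30233/(194400*(w - 6)).
Integrate each term; A/(w−a) gives A·log|w−a|; the (Bw+D)/(w²+p²) term gives a log and an atan.

30233*log(w - 6)/194400 + 8*log(w - 4)/245 + log(w - 1)/1400 - 14175029*log(w + 3)/16098264 + 51413*log(w + 6)/30240 - 18*log(w**2 + 4)/4225 - 2633*atan(w/2)/67600 - 2815/(4914*w + 14742) + C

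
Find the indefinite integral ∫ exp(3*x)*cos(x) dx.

exp(3*x)*sin(x)/10 + 3*exp(3*x)*cos(x)/10 + C

Let I denote the integral. Integrate by parts with u = cos(x), dv = exp(3*x) dx, so v = exp(3*x)/3: I = exp(3*x)*cos(x)/3 + (1/3)·∫ exp(3*x)*sin(x) dx.
Apply parts again with u = sin(x), dv = exp(3*x) dx: ∫ exp(3*x)*sin(x) dx = exp(3*x)*sin(x)/3 − (1/3)·I. Substituting back brings back I: I = exp(3*x)*sin(x)/9 + exp(3*x)*cos(x)/3 − (1/9)·I.
Solving for I: (1 + 1/9)·I equals the remaining terms, so I = (9/10)·(exp(3*x)*sin(x)/9 + exp(3*x)*cos(x)/3).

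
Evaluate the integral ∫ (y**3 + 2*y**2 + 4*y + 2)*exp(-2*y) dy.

Use integration by parts with u = y**3 + 2*y**2 + 4*y + 2, dv = exp(-2*y) dy, so v = -exp(-2*y)/2.
Apply parts 3 times (tabular method): alternate signs, differentiate u down to 0, integrate dv up.

(-4*y**3 - 14*y**2 - 30*y - 23)*exp(-2*y)/8 + C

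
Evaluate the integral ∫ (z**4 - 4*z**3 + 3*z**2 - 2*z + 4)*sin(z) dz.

Use integration by parts with u = z**4 - 4*z**3 + 3*z**2 - 2*z + 4, dv = sin(z) dz, so v = -cos(z).
Apply parts 4 times (tabular method): alternate signs, differentiate u down to 0, integrate dv up.

-z**4*cos(z) + 4*z**3*sin(z) + 4*z**3*cos(z) - 12*z**2*sin(z) + 9*z**2*cos(z) - 18*z*sin(z) - 22*z*cos(z) + 22*sin(z) - 22*cos(z) + C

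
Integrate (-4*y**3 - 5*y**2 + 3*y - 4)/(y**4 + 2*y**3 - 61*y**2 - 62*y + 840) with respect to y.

Factor the denominator: (y - 6)*(y - 4)*(y + 5)*(y + 7).
Partial-fraction decomposition: -551/(143*(y + 7)) + 178/(99*(y + 5)) + 164/(99*(y - 4)) - 515/(143*(y - 6)).
Integrate each term: A/(y−a) contributes A·log|y−a|.

-515*log(y - 6)/143 + 164*log(y - 4)/99 + 178*log(y + 5)/99 - 551*log(y + 7)/143 + C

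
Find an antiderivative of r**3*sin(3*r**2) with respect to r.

Let u = r², du = 2r dr; rewrite as (1/2)∫ u^1·sin(3u) du.
Now integrate by parts 1 time.

-r**2*cos(3*r**2)/6 + sin(3*r**2)/18 + C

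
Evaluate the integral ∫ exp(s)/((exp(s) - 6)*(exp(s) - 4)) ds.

log(exp(s) - 6)/2 - log(exp(s) - 4)/2 + C

Let u = e^s, du = e^s ds.
The integral becomes ∫ du/((u-6)(u-4)); decompose into partial fractions.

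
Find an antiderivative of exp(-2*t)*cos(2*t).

exp(-2*t)*sin(2*t)/4 - exp(-2*t)*cos(2*t)/4 + C

Let I denote the integral. Integrate by parts with u = cos(2*t), dv = exp(-2*t) dt, so v = -exp(-2*t)/2: I = -exp(-2*t)*cos(2*t)/2 − ∫ exp(-2*t)*sin(2*t) dt.
Apply parts again with u = sin(2*t), dv = exp(-2*t) dt: ∫ exp(-2*t)*sin(2*t) dt = -exp(-2*t)*sin(2*t)/2 + I. Substituting back brings back I: I = exp(-2*t)*sin(2*t)/2 - exp(-2*t)*cos(2*t)/2 − I.
Solving for I: (1 + 1)·I equals the remaining terms, so I = (1/2)·(exp(-2*t)*sin(2*t)/2 - exp(-2*t)*cos(2*t)/2).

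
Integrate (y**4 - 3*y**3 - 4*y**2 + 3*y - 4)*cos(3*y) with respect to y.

Use integration by parts with u = y**4 - 3*y**3 - 4*y**2 + 3*y - 4, dv = cos(3*y) dy, so v = sin(3*y)/3.
Apply parts 4 times (tabular method): alternate signs, differentiate u down to 0, integrate dv up.

y**4*sin(3*y)/3 - y**3*sin(3*y) + 4*y**3*cos(3*y)/9 - 16*y**2*sin(3*y)/9 - y**2*cos(3*y) + 5*y*sin(3*y)/3 - 32*y*cos(3*y)/27 - 76*sin(3*y)/81 + 5*cos(3*y)/9 + C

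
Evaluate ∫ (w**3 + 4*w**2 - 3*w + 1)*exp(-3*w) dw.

Use integration by parts with u = w**3 + 4*w**2 - 3*w + 1, dv = exp(-3*w) dw, so v = -exp(-3*w)/3.
Apply parts 3 times (tabular method): alternate signs, differentiate u down to 0, integrate dv up.

(-9*w**3 - 45*w**2 - 3*w - 10)*exp(-3*w)/27 + C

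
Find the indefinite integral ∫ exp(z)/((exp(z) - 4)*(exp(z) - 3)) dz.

Let u = e^z, du = e^z dz.
The integral becomes ∫ du/((u-4)(u-3)); decompose into partial fractions.

log(exp(z) - 4) - log(exp(z) - 3) + C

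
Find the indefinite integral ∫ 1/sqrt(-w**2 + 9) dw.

Substitute w = 3·sin(θ), so dw = 3·cos(θ) dθ and the radical becomes sqrt(-w**2 + 9) = 3·cos(θ) by the Pythagorean identity.
Integrate the resulting trig expression in θ, then back-substitute θ = asin(w/3), sin(θ) = w/3, cos(θ) = sqrt(-w**2 + 9)/3 (absorbing any constant into C).

asin(w/3) + C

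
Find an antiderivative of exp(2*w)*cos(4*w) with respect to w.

Let I denote the integral. Integrate by parts with u = cos(4*w), dv = exp(2*w) dw, so v = exp(2*w)/2: I = exp(2*w)*cos(4*w)/2 + 2·∫ exp(2*w)*sin(4*w) dw.
Apply parts again with u = sin(4*w), dv = exp(2*w) dw: ∫ exp(2*w)*sin(4*w) dw = exp(2*w)*sin(4*w)/2 − 2·I. Substituting back brings back I: I = exp(2*w)*sin(4*w) + exp(2*w)*cos(4*w)/2 − 4·I.
Solving for I: (1 + 4)·I equals the remaining terms, so I = (1/5)·(exp(2*w)*sin(4*w) + exp(2*w)*cos(4*w)/2).

exp(2*w)*sin(4*w)/5 + exp(2*w)*cos(4*w)/10 + C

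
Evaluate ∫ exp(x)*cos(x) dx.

Let I denote the integral. Integrate by parts with u = cos(x), dv = exp(x) dx, so v = exp(x): I = exp(x)*cos(x) + ∫ exp(x)*sin(x) dx.
Apply parts again with u = sin(x), dv = exp(x) dx: ∫ exp(x)*sin(x) dx = exp(x)*sin(x) − I. Substituting back brings back I: I = exp(x)*sin(x) + exp(x)*cos(x) − I.
Solving for I: (1 + 1)·I equals the remaining terms, so I = (1/2)·(exp(x)*sin(x) + exp(x)*cos(x)).

exp(x)*sin(x)/2 + exp(x)*cos(x)/2 + C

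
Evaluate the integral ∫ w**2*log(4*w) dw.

Use integration by parts with u = log(4*w), dv = w**2 dw.
Then du = 1/w dw and v = w**3/3.

w**3*(log(w) + 2*log(2))/3 - w**3/9 + C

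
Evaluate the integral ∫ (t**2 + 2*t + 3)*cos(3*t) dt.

t**2*sin(3*t)/3 + 2*t*sin(3*t)/3 + 2*t*cos(3*t)/9 + 25*sin(3*t)/27 + 2*cos(3*t)/9 + C

Use integration by parts with u = t**2 + 2*t + 3, dv = cos(3*t) dt, so v = sin(3*t)/3.
Apply parts 2 times (tabular method): alternate signs, differentiate u down to 0, integrate dv up.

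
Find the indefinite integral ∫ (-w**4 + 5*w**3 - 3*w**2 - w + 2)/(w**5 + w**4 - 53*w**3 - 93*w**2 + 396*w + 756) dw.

Factor the denominator: (w - 7)*(w - 3)*(w + 2)*(w + 3)*(w + 6).
Partial-fraction decomposition: -619/(351*(w + 6)) + 119/(90*(w + 3)) - 16/(45*(w + 2)) - 13/(540*(w - 3)) - 419/(2340*(w - 7)).
Integrate each term: A/(w−a) contributes A·log|w−a|.

-419*log(w - 7)/2340 - 13*log(w - 3)/540 - 16*log(w + 2)/45 + 119*log(w + 3)/90 - 619*log(w + 6)/351 + C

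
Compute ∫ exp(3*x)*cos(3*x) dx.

exp(3*x)*sin(3*x)/6 + exp(3*x)*cos(3*x)/6 + C

Let I denote the integral. Integrate by parts with u = cos(3*x), dv = exp(3*x) dx, so v = exp(3*x)/3: I = exp(3*x)*cos(3*x)/3 + ∫ exp(3*x)*sin(3*x) dx.
Apply parts again with u = sin(3*x), dv = exp(3*x) dx: ∫ exp(3*x)*sin(3*x) dx = exp(3*x)*sin(3*x)/3 − I. Substituting back brings back I: I = exp(3*x)*sin(3*x)/3 + exp(3*x)*cos(3*x)/3 − I.
Solving for I: (1 + 1)·I equals the remaining terms, so I = (1/2)·(exp(3*x)*sin(3*x)/3 + exp(3*x)*cos(3*x)/3).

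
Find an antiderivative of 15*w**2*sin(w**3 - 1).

Let u = w**3 - 1, so du = (3*w**2) dw.
Rewriting, the integral becomes 5·∫ sin(u) du = 5·-cos(u).
Substituting back, u = w**3 - 1.

-5*cos(w**3 - 1) + C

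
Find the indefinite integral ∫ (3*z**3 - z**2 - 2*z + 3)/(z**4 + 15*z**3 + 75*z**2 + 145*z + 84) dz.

log(z + 1)/36 + 81*log(z + 3)/8 - 197*log(z + 4)/9 + 1061*log(z + 7)/72 + C

Factor the denominator: (z + 1)*(z + 3)*(z + 4)*(z + 7).
Partial-fraction decomposition: 1061/(72*(z + 7)) - 197/(9*(z + 4)) + 81/(8*(z + 3)) + 1/(36*(z + 1)).
Integrate each term: A/(z−a) contributes A·log|z−a|.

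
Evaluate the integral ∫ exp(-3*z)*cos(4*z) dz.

Let I denote the integral. Integrate by parts with u = cos(4*z), dv = exp(-3*z) dz, so v = -exp(-3*z)/3: I = -exp(-3*z)*cos(4*z)/3 − (4/3)·∫ exp(-3*z)*sin(4*z) dz.
Apply parts again with u = sin(4*z), dv = exp(-3*z) dz: ∫ exp(-3*z)*sin(4*z) dz = -exp(-3*z)*sin(4*z)/3 + (4/3)·I. Substituting back brings back I: I = 4*exp(-3*z)*sin(4*z)/9 - exp(-3*z)*cos(4*z)/3 − (16/9)·I.
Solving for I: (1 + 16/9)·I equals the remaining terms, so I = (9/25)·(4*exp(-3*z)*sin(4*z)/9 - exp(-3*z)*cos(4*z)/3).

4*exp(-3*z)*sin(4*z)/25 - 3*exp(-3*z)*cos(4*z)/25 + C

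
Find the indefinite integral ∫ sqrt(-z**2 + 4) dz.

Substitute z = 2·sin(θ), so dz = 2·cos(θ) dθ and the radical becomes sqrt(-z**2 + 4) = 2·cos(θ) by the Pythagorean identity.
Integrate the resulting trig expression in θ, then back-substitute θ = asin(z/2), sin(θ) = z/2, cos(θ) = sqrt(-z**2 + 4)/2 (absorbing any constant into C).

z*sqrt(-z**2 + 4)/2 + 2*asin(z/2) + C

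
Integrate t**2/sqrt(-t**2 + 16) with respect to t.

-t*sqrt(-t**2 + 16)/2 + 8*asin(t/4) + C

Substitute t = 4·sin(θ), so dt = 4·cos(θ) dθ and the radical becomes sqrt(-t**2 + 16) = 4·cos(θ) by the Pythagorean identity.
Integrate the resulting trig expression in θ, then back-substitute θ = asin(t/4), sin(θ) = t/4, cos(θ) = sqrt(-t**2 + 16)/4 (absorbing any constant into C).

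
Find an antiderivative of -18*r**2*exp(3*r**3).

Let u = 3*r**3, so du = (9*r**2) dr.
Rewriting, the integral becomes -2·∫ e^u du = -2·e^u.
Substituting back, u = 3*r**3.

-2*exp(3*r**3) + C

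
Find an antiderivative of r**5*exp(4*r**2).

Let u = r², du = 2r dr; rewrite as (1/2)∫ u^2·exp(4u) du.
Now integrate by parts 2 times.

(8*r**4 - 4*r**2 + 1)*exp(4*r**2)/64 + C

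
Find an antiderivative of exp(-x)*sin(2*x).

-exp(-x)*sin(2*x)/5 - 2*exp(-x)*cos(2*x)/5 + C

Let I denote the integral. Integrate by parts with u = sin(2*x), dv = exp(-x) dx, so v = -exp(-x): I = -exp(-x)*sin(2*x) + 2·∫ exp(-x)*cos(2*x) dx.
Apply parts again with u = cos(2*x), dv = exp(-x) dx: ∫ exp(-x)*cos(2*x) dx = -exp(-x)*cos(2*x) − 2·I. Substituting back brings back I: I = -exp(-x)*sin(2*x) - 2*exp(-x)*cos(2*x) − 4·I.
Solving for I: (1 + 4)·I equals the remaining terms, so I = (1/5)·(-exp(-x)*sin(2*x) - 2*exp(-x)*cos(2*x)).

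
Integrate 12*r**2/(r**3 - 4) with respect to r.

4*log(r**3 - 4) + C

Let u = r**3 - 4, so du = (3*r**2) dr.
Rewriting, the integral becomes 4·∫ 1/u du = 4·log(u).
Substituting back, u = r**3 - 4.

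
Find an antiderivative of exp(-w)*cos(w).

exp(-w)*sin(w)/2 - exp(-w)*cos(w)/2 + C

Let I denote the integral. Integrate by parts with u = cos(w), dv = exp(-w) dw, so v = -exp(-w): I = -exp(-w)*cos(w) − ∫ exp(-w)*sin(w) dw.
Apply parts again with u = sin(w), dv = exp(-w) dw: ∫ exp(-w)*sin(w) dw = -exp(-w)*sin(w) + I. Substituting back brings back I: I = exp(-w)*sin(w) - exp(-w)*cos(w) − I.
Solving for I: (1 + 1)·I equals the remaining terms, so I = (1/2)·(exp(-w)*sin(w) - exp(-w)*cos(w)).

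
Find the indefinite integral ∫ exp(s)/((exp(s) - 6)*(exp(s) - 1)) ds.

log(exp(s) - 6)/5 - log(exp(s) - 1)/5 + C

Let u = e^s, du = e^s ds.
The integral becomes ∫ du/((u-1)(u-6)); decompose into partial fractions.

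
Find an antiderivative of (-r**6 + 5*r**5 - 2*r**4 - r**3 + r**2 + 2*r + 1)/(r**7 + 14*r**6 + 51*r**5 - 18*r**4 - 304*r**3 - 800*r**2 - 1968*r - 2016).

313*log(r - 3)/29250 - 2321*log(r + 2)/3200 + 87887*log(r + 6)/5760 - 206107*log(r + 7)/13250 + 2579*log(r**2 + 4)/440960 - 14247*atan(r/2)/220480 - 247/(800*r + 1600) + C

Factor the denominator: (r - 3)*(r + 2)**2*(r + 6)*(r + 7)*(r**2 + 4).
Partial-fraction decomposition: (2579*r - 28494)/(220480*(r**2 + 4)) - 206107/(13250*(r + 7)) + 87887/(5760*(r + 6)) - 2321/(3200*(r + 2)) + 247/(800*(r + 2)**2) + 313/(29250*(r - 3)).
Integrate each term; A/(r−a) gives A·log|r−a|; the (Br+D)/(r²+p²) term gives a log and an atan.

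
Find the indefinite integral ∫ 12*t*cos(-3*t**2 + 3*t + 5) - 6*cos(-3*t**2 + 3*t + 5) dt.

Let u = 3*t**2 - 3*t - 5, so du = (6*t - 3) dt.
Rewriting, the integral becomes 2·∫ cos(u) du = 2·sin(u).
Substituting back, u = 3*t**2 - 3*t - 5.

-2*sin(-3*t**2 + 3*t + 5) + C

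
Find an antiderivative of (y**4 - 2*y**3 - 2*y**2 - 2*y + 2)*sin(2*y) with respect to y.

-y**4*cos(2*y)/2 + y**3*sin(2*y) + y**3*cos(2*y) - 3*y**2*sin(2*y)/2 + 5*y**2*cos(2*y)/2 - 5*y*sin(2*y)/2 - y*cos(2*y)/2 + sin(2*y)/4 - 9*cos(2*y)/4 + C

Use integration by parts with u = y**4 - 2*y**3 - 2*y**2 - 2*y + 2, dv = sin(2*y) dy, so v = -cos(2*y)/2.
Apply parts 4 times (tabular method): alternate signs, differentiate u down to 0, integrate dv up.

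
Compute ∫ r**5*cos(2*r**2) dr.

r**4*sin(2*r**2)/4 + r**2*cos(2*r**2)/4 - sin(2*r**2)/8 + C

Let u = r², du = 2r dr; rewrite as (1/2)∫ u^2·cos(2u) du.
Now integrate by parts 2 times.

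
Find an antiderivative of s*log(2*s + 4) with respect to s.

s**2*log(2*s + 4)/2 - s**2/4 + s - 2*log(s + 2) + C

Use integration by parts with u = log(2*s + 4), dv = s ds.
Then du = 2/(2*s + 4) ds and v = s**2/2.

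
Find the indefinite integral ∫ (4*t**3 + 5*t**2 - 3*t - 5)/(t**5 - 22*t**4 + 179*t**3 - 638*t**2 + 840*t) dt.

-log(t)/168 + 1591*log(t - 7)/42 - 1021*log(t - 6)/12 + 121*log(t - 5)/2 - 319*log(t - 4)/24 + C

Factor the denominator: t*(t - 7)*(t - 6)*(t - 5)*(t - 4).
Partial-fraction decomposition: -319/(24*(t - 4)) + 121/(2*(t - 5)) - 1021/(12*(t - 6)) + 1591/(42*(t - 7)) - 1/(168*t).
Integrate each term: A/(t−a) contributes A·log|t−a|.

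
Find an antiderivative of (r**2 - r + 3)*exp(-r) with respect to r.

Use integration by parts with u = r**2 - r + 3, dv = exp(-r) dr, so v = -exp(-r).
Apply parts 2 times (tabular method): alternate signs, differentiate u down to 0, integrate dv up.

(-r**2 - r - 4)*exp(-r) + C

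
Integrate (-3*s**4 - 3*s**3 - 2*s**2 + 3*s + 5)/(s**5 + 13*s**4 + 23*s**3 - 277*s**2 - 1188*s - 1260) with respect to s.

-95*log(s - 5)/308 + 33*log(s + 2)/140 - 23*log(s + 3)/12 + 3325*log(s + 6)/132 - 131*log(s + 7)/5 + C

Factor the denominator: (s - 5)*(s + 2)*(s + 3)*(s + 6)*(s + 7).
Partial-fraction decomposition: -131/(5*(s + 7)) + 3325/(132*(s + 6)) - 23/(12*(s + 3)) + 33/(140*(s + 2)) - 95/(308*(s - 5)).
Integrate each term: A/(s−a) contributes A·log|s−a|.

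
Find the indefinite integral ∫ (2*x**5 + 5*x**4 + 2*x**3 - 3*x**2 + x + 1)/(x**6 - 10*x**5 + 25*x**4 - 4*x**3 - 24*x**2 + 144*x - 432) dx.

22363*log(x - 6)/2880 - 211457*log(x - 3)/38025 + 13*log(x + 2)/1600 - 2867*log(x**2 + 4)/27040 - 137*atan(x/2)/1690 + 922/(195*x - 585) + C

Factor the denominator: (x - 6)*(x - 3)**2*(x + 2)*(x**2 + 4).
Partial-fraction decomposition: -(2867*x + 2192)/(13520*(x**2 + 4)) + 13/(1600*(x + 2)) - 211457/(38025*(x - 3)) - 922/(195*(x - 3)**2) + 22363/(2880*(x - 6)).
Integrate each term; A/(x−a) gives A·log|x−a|; the (Bx+D)/(x²+p²) term gives a log and an atan.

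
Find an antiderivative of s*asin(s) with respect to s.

s**2*asin(s)/2 + s*sqrt(-s**2 + 1)/4 - asin(s)/4 + C

Use integration by parts with u = arcsin(s), dv = s ds.
Then du = 1/sqrt(-s**2 + 1) ds.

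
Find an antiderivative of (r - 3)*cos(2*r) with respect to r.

r*sin(2*r)/2 - 3*sin(2*r)/2 + cos(2*r)/4 + C

Use integration by parts with u = r - 3, dv = cos(2*r) dr, so v = sin(2*r)/2.
Apply parts 1 times (tabular method): alternate signs, differentiate u down to 0, integrate dv up.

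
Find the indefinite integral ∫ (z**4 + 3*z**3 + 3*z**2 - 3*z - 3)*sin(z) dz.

Use integration by parts with u = z**4 + 3*z**3 + 3*z**2 - 3*z - 3, dv = sin(z) dz, so v = -cos(z).
Apply parts 4 times (tabular method): alternate signs, differentiate u down to 0, integrate dv up.

-z**4*cos(z) + 4*z**3*sin(z) - 3*z**3*cos(z) + 9*z**2*sin(z) + 9*z**2*cos(z) - 18*z*sin(z) + 21*z*cos(z) - 21*sin(z) - 15*cos(z) + C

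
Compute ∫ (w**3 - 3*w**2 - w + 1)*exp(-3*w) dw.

(-9*w**3 + 18*w**2 + 21*w - 2)*exp(-3*w)/27 + C

Use integration by parts with u = w**3 - 3*w**2 - w + 1, dv = exp(-3*w) dw, so v = -exp(-3*w)/3.
Apply parts 3 times (tabular method): alternate signs, differentiate u down to 0, integrate dv up.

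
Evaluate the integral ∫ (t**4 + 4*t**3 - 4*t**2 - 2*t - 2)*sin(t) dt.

Use integration by parts with u = t**4 + 4*t**3 - 4*t**2 - 2*t - 2, dv = sin(t) dt, so v = -cos(t).
Apply parts 4 times (tabular method): alternate signs, differentiate u down to 0, integrate dv up.

-t**4*cos(t) + 4*t**3*sin(t) - 4*t**3*cos(t) + 12*t**2*sin(t) + 16*t**2*cos(t) - 32*t*sin(t) + 26*t*cos(t) - 26*sin(t) - 30*cos(t) + C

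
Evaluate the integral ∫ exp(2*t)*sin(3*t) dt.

Let I denote the integral. Integrate by parts with u = sin(3*t), dv = exp(2*t) dt, so v = exp(2*t)/2: I = exp(2*t)*sin(3*t)/2 − (3/2)·∫ exp(2*t)*cos(3*t) dt.
Apply parts again with u = cos(3*t), dv = exp(2*t) dt: ∫ exp(2*t)*cos(3*t) dt = exp(2*t)*cos(3*t)/2 + (3/2)·I. Substituting back brings back I: I = exp(2*t)*sin(3*t)/2 - 3*exp(2*t)*cos(3*t)/4 − (9/4)·I.
Solving for I: (1 + 9/4)·I equals the remaining terms, so I = (4/13)·(exp(2*t)*sin(3*t)/2 - 3*exp(2*t)*cos(3*t)/4).

2*exp(2*t)*sin(3*t)/13 - 3*exp(2*t)*cos(3*t)/13 + C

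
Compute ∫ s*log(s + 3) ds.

s**2*log(s + 3)/2 - s**2/4 + 3*s/2 - 9*log(s + 3)/2 + C

Use integration by parts with u = log(s + 3), dv = s ds.
Then du = 1/(s + 3) ds and v = s**2/2.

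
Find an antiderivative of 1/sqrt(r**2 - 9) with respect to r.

Substitute r = 3·sec(θ), so dr = 3·sec(θ)*tan(θ) dθ and the radical becomes sqrt(r**2 - 9) = 3·tan(θ) by the Pythagorean identity.
Integrate the resulting trig expression in θ, then back-substitute sec(θ) = r/3, tan(θ) = sqrt(r**2 - 9)/3 (absorbing any constant into C).

log(r + sqrt(r**2 - 9)) + C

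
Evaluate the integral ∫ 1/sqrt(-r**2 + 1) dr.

asin(r) + C

Substitute r = sin(θ), so dr = cos(θ) dθ and the radical becomes sqrt(-r**2 + 1) = cos(θ) by the Pythagorean identity.
Integrate the resulting trig expression in θ, then back-substitute θ = asin(r), sin(θ) = r, cos(θ) = sqrt(-r**2 + 1) (absorbing any constant into C).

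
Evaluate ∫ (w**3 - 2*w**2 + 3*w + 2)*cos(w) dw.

Use integration by parts with u = w**3 - 2*w**2 + 3*w + 2, dv = cos(w) dw, so v = sin(w).
Apply parts 3 times (tabular method): alternate signs, differentiate u down to 0, integrate dv up.

w**3*sin(w) - 2*w**2*sin(w) + 3*w**2*cos(w) - 3*w*sin(w) - 4*w*cos(w) + 6*sin(w) - 3*cos(w) + C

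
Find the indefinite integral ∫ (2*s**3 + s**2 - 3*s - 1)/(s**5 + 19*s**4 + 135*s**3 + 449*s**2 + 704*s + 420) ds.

Factor the denominator: (s + 2)**2*(s + 3)*(s + 5)*(s + 7).
Partial-fraction decomposition: -617/(200*(s + 7)) + 211/(36*(s + 5)) - 37/(8*(s + 3)) + 416/(225*(s + 2)) - 7/(15*(s + 2)**2).
Integrate each term; A/(s−a) gives A·log|s−a|; A/(s−a)² gives −A/(s−a).

416*log(s + 2)/225 - 37*log(s + 3)/8 + 211*log(s + 5)/36 - 617*log(s + 7)/200 + 7/(15*s + 30) + C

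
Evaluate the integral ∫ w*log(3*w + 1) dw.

Use integration by parts with u = log(3*w + 1), dv = w dw.
Then du = 3/(3*w + 1) dw and v = w**2/2.

w**2*log(3*w + 1)/2 - w**2/4 + w/6 - log(3*w + 1)/18 + C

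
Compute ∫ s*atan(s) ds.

Use integration by parts with u = arctan(s), dv = s ds.
Then du = 1/(s**2 + 1) ds.

s**2*atan(s)/2 - s/2 + atan(s)/2 + C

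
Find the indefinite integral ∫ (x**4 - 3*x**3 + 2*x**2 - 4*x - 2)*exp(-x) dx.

(-x**4 - x**3 - 5*x**2 - 6*x - 4)*exp(-x) + C

Use integration by parts with u = x**4 - 3*x**3 + 2*x**2 - 4*x - 2, dv = exp(-x) dx, so v = -exp(-x).
Apply parts 4 times (tabular method): alternate signs, differentiate u down to 0, integrate dv up.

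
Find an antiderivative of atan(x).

Use integration by parts with u = arctan(x), dv = dx.
Then du = 1/(x**2 + 1) dx.

x*atan(x) - log(x**2 + 1)/2 + C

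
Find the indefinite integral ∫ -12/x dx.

-12*log(x) - 4*log(2) + C

Let u = 2*x**3, so du = (6*x**2) dx.
Rewriting, the integral becomes -4·∫ 1/u du = -4·log(u).
Substituting back, u = 2*x**3.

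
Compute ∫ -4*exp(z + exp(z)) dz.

-4*exp(exp(z)) + C

Let u = exp(z), so du = (exp(z)) dz.
Rewriting, the integral becomes -4·∫ e^u du = -4·e^u.
Substituting back, u = exp(z).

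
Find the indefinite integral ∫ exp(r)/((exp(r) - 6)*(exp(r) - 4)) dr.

Let u = e^r, du = e^r dr.
The integral becomes ∫ du/((u-6)(u-4)); decompose into partial fractions.

log(exp(r) - 6)/2 - log(exp(r) - 4)/2 + C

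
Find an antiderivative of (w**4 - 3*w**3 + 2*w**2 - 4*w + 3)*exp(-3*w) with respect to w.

(-27*w**4 + 45*w**3 - 9*w**2 + 102*w - 47)*exp(-3*w)/81 + C

Use integration by parts with u = w**4 - 3*w**3 + 2*w**2 - 4*w + 3, dv = exp(-3*w) dw, so v = -exp(-3*w)/3.
Apply parts 4 times (tabular method): alternate signs, differentiate u down to 0, integrate dv up.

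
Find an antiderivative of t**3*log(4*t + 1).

t**4*log(4*t + 1)/4 - t**4/16 + t**3/48 - t**2/128 + t/256 - log(4*t + 1)/1024 + C

Use integration by parts with u = log(4*t + 1), dv = t**3 dt.
Then du = 4/(4*t + 1) dt and v = t**4/4.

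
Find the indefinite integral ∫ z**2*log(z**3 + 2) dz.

Let u = z**3 + 2, so du = (3*z**2) dz.
The integral becomes (1/3)·∫ log(u) du; integrate by parts with u′=log(u), dv′=du.

z**3*log(z**3 + 2)/3 - z**3/3 + 2*log(z**3 + 2)/3 + C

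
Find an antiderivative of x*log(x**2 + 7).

Let u = x**2 + 7, so du = (2*x) dx.
The integral becomes (1/2)·∫ log(u) du; integrate by parts with u′=log(u), dv′=du.

x**2*log(x**2 + 7)/2 - x**2/2 + 7*log(x**2 + 7)/2 + C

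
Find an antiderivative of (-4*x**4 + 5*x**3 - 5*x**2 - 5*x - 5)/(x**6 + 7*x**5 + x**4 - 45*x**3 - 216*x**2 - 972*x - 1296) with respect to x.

Factor the denominator: (x - 4)*(x + 2)*(x + 3)*(x + 6)*(x**2 + 9).
Partial-fraction decomposition: -(2723*x - 4133)/(14625*(x**2 + 9)) + 6419/(5400*(x + 6)) - 247/(189*(x + 3)) + 119/(312*(x + 2)) - 809/(10500*(x - 4)).
Integrate each term; A/(x−a) gives A·log|x−a|; the (Bx+D)/(x²+p²) term gives a log and an atan.

-809*log(x - 4)/10500 + 119*log(x + 2)/312 - 247*log(x + 3)/189 + 6419*log(x + 6)/5400 - 2723*log(x**2 + 9)/29250 + 4133*atan(x/3)/43875 + C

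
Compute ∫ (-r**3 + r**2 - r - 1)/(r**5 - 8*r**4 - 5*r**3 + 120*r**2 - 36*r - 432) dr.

-187*log(r - 6)/432 + 53*log(r - 4)/84 - 11*log(r - 3)/45 - 13*log(r + 2)/240 + 19*log(r + 3)/189 + C

Factor the denominator: (r - 6)*(r - 4)*(r - 3)*(r + 2)*(r + 3).
Partial-fraction decomposition: 19/(189*(r + 3)) - 13/(240*(r + 2)) - 11/(45*(r - 3)) + 53/(84*(r - 4)) - 187/(432*(r - 6)).
Integrate each term: A/(r−a) contributes A·log|r−a|.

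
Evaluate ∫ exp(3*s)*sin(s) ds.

Let I denote the integral. Integrate by parts with u = sin(s), dv = exp(3*s) ds, so v = exp(3*s)/3: I = exp(3*s)*sin(s)/3 − (1/3)·∫ exp(3*s)*cos(s) ds.
Apply parts again with u = cos(s), dv = exp(3*s) ds: ∫ exp(3*s)*cos(s) ds = exp(3*s)*cos(s)/3 + (1/3)·I. Substituting back brings back I: I = exp(3*s)*sin(s)/3 - exp(3*s)*cos(s)/9 − (1/9)·I.
Solving for I: (1 + 1/9)·I equals the remaining terms, so I = (9/10)·(exp(3*s)*sin(s)/3 - exp(3*s)*cos(s)/9).

3*exp(3*s)*sin(s)/10 - exp(3*s)*cos(s)/10 + C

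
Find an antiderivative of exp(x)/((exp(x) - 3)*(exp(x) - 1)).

log(exp(x) - 3)/2 - log(exp(x) - 1)/2 + C

Let u = e^x, du = e^x dx.
The integral becomes ∫ du/((u-1)(u-3)); decompose into partial fractions.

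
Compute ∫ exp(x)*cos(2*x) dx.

2*exp(x)*sin(2*x)/5 + exp(x)*cos(2*x)/5 + C

Let I denote the integral. Integrate by parts with u = cos(2*x), dv = exp(x) dx, so v = exp(x): I = exp(x)*cos(2*x) + 2·∫ exp(x)*sin(2*x) dx.
Apply parts again with u = sin(2*x), dv = exp(x) dx: ∫ exp(x)*sin(2*x) dx = exp(x)*sin(2*x) − 2·I. Substituting back brings back I: I = 2*exp(x)*sin(2*x) + exp(x)*cos(2*x) − 4·I.
Solving for I: (1 + 4)·I equals the remaining terms, so I = (1/5)·(2*exp(x)*sin(2*x) + exp(x)*cos(2*x)).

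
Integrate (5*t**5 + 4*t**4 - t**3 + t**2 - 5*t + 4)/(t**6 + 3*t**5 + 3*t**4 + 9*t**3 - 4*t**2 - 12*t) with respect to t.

Factor the denominator: t*(t - 1)*(t + 1)*(t + 3)*(t**2 + 4).
Partial-fraction decomposition: (127*t - 173)/(65*(t**2 + 4)) + 209/(78*(t + 3)) + 1/(2*(t + 1)) + 1/(5*(t - 1)) - 1/(3*t).
Integrate each term; A/(t−a) gives A·log|t−a|; the (Bt+D)/(t²+p²) term gives a log and an atan.

-log(t)/3 + log(t - 1)/5 + log(t + 1)/2 + 209*log(t + 3)/78 + 127*log(t**2 + 4)/130 - 173*atan(t/2)/130 + C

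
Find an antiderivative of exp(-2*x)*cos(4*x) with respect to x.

Let I denote the integral. Integrate by parts with u = cos(4*x), dv = exp(-2*x) dx, so v = -exp(-2*x)/2: I = -exp(-2*x)*cos(4*x)/2 − 2·∫ exp(-2*x)*sin(4*x) dx.
Apply parts again with u = sin(4*x), dv = exp(-2*x) dx: ∫ exp(-2*x)*sin(4*x) dx = -exp(-2*x)*sin(4*x)/2 + 2·I. Substituting back brings back I: I = exp(-2*x)*sin(4*x) - exp(-2*x)*cos(4*x)/2 − 4·I.
Solving for I: (1 + 4)·I equals the remaining terms, so I = (1/5)·(exp(-2*x)*sin(4*x) - exp(-2*x)*cos(4*x)/2).

exp(-2*x)*sin(4*x)/5 - exp(-2*x)*cos(4*x)/10 + C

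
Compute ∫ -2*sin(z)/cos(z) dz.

Let u = cos(z), so du = (-sin(z)) dz.
Rewriting, the integral becomes 2·∫ 1/u du = 2·log(u).
Substituting back, u = cos(z).

2*log(cos(z)) + C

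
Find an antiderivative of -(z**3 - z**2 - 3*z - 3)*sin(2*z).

z**3*cos(2*z)/2 - 3*z**2*sin(2*z)/4 - z**2*cos(2*z)/2 + z*sin(2*z)/2 - 9*z*cos(2*z)/4 + 9*sin(2*z)/8 - 5*cos(2*z)/4 + C

Use integration by parts with u = z**3 - z**2 - 3*z - 3, dv = -sin(2*z) dz, so v = cos(2*z)/2.
Apply parts 3 times (tabular method): alternate signs, differentiate u down to 0, integrate dv up.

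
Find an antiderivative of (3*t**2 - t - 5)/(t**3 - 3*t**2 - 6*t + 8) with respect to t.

13*log(t - 4)/6 + log(t - 1)/3 + log(t + 2)/2 + C

Factor the denominator: (t - 4)*(t - 1)*(t + 2).
Partial-fraction decomposition: 1/(2*(t + 2)) + 1/(3*(t - 1)) + 13/(6*(t - 4)).
Integrate each term: A/(t−a) contributes A·log|t−a|.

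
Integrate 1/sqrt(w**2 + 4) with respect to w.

log(w + sqrt(w**2 + 4)) + C

Substitute w = 2·tan(θ), so dw = 2·sec(θ)^2 dθ and the radical becomes sqrt(w**2 + 4) = 2·sec(θ) by the Pythagorean identity.
Integrate the resulting trig expression in θ, then back-substitute tan(θ) = w/2, sec(θ) = sqrt(w**2 + 4)/2 (absorbing any constant into C).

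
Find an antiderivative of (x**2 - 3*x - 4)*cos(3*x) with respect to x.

x**2*sin(3*x)/3 - x*sin(3*x) + 2*x*cos(3*x)/9 - 38*sin(3*x)/27 - cos(3*x)/3 + C

Use integration by parts with u = x**2 - 3*x - 4, dv = cos(3*x) dx, so v = sin(3*x)/3.
Apply parts 2 times (tabular method): alternate signs, differentiate u down to 0, integrate dv up.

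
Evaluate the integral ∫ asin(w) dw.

w*asin(w) + sqrt(-w**2 + 1) + C

Use integration by parts with u = arcsin(w), dv = dw.
Then du = 1/sqrt(-w**2 + 1) dw.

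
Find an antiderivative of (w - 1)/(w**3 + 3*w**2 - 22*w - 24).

Factor the denominator: (w - 4)*(w + 1)*(w + 6).
Partial-fraction decomposition: -7/(50*(w + 6)) + 2/(25*(w + 1)) + 3/(50*(w - 4)).
Integrate each term: A/(w−a) contributes A·log|w−a|.

3*log(w - 4)/50 + 2*log(w + 1)/25 - 7*log(w + 6)/50 + C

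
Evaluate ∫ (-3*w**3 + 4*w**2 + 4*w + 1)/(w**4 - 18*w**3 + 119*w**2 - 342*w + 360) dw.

-479*log(w - 6)/6 + 127*log(w - 5) - 111*log(w - 4)/2 + 16*log(w - 3)/3 + C

Factor the denominator: (w - 6)*(w - 5)*(w - 4)*(w - 3).
Partial-fraction decomposition: 16/(3*(w - 3)) - 111/(2*(w - 4)) + 127/(w - 5) - 479/(6*(w - 6)).
Integrate each term: A/(w−a) contributes A·log|w−a|.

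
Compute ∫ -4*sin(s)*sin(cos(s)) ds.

Let u = cos(s), so du = (-sin(s)) ds.
Rewriting, the integral becomes 4·∫ sin(u) du = 4·-cos(u).
Substituting back, u = cos(s).

-4*cos(cos(s)) + C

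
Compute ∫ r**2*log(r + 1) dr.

Use integration by parts with u = log(r + 1), dv = r**2 dr.
Then du = 1/(r + 1) dr and v = r**3/3.

r**3*log(r + 1)/3 - r**3/9 + r**2/6 - r/3 + log(r + 1)/3 + C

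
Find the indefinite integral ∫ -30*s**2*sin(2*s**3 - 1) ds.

5*cos(2*s**3 - 1) + C

Let u = 2*s**3 - 1, so du = (6*s**2) ds.
Rewriting, the integral becomes -5·∫ sin(u) du = -5·-cos(u).
Substituting back, u = 2*s**3 - 1.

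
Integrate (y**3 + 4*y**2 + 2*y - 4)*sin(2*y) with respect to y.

Use integration by parts with u = y**3 + 4*y**2 + 2*y - 4, dv = sin(2*y) dy, so v = -cos(2*y)/2.
Apply parts 3 times (tabular method): alternate signs, differentiate u down to 0, integrate dv up.

-y**3*cos(2*y)/2 + 3*y**2*sin(2*y)/4 - 2*y**2*cos(2*y) + 2*y*sin(2*y) - y*cos(2*y)/4 + sin(2*y)/8 + 3*cos(2*y) + C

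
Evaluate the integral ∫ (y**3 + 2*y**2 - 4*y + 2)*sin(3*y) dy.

-y**3*cos(3*y)/3 + y**2*sin(3*y)/3 - 2*y**2*cos(3*y)/3 + 4*y*sin(3*y)/9 + 14*y*cos(3*y)/9 - 14*sin(3*y)/27 - 14*cos(3*y)/27 + C

Use integration by parts with u = y**3 + 2*y**2 - 4*y + 2, dv = sin(3*y) dy, so v = -cos(3*y)/3.
Apply parts 3 times (tabular method): alternate signs, differentiate u down to 0, integrate dv up.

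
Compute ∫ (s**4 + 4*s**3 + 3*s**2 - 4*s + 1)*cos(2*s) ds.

s**4*sin(2*s)/2 + 2*s**3*sin(2*s) + s**3*cos(2*s) + 3*s**2*cos(2*s) - 5*s*sin(2*s) + sin(2*s)/2 - 5*cos(2*s)/2 + C

Use integration by parts with u = s**4 + 4*s**3 + 3*s**2 - 4*s + 1, dv = cos(2*s) ds, so v = sin(2*s)/2.
Apply parts 4 times (tabular method): alternate signs, differentiate u down to 0, integrate dv up.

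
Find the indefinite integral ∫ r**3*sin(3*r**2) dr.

-r**2*cos(3*r**2)/6 + sin(3*r**2)/18 + C

Let u = r², du = 2r dr; rewrite as (1/2)∫ u^1·sin(3u) du.
Now integrate by parts 1 time.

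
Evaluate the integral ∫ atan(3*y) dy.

Use integration by parts with u = arctan(3*y), dv = dy.
Then du = 3/(9*y**2 + 1) dy.

y*atan(3*y) - log(9*y**2 + 1)/6 + C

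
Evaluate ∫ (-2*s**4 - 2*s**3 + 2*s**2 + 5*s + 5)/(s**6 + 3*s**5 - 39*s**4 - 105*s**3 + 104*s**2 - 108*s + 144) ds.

Factor the denominator: (s - 6)*(s - 1)*(s + 4)*(s + 6)*(s**2 + 1).
Partial-fraction decomposition: (19*s - 8)/(629*(s**2 + 1)) + 2113/(6216*(s + 6)) - 367/(1700*(s + 4)) - 4/(175*(s - 1)) - 2917/(22200*(s - 6)).
Integrate each term; A/(s−a) gives A·log|s−a|; the (Bs+D)/(s²+p²) term gives a log and an atan.

-2917*log(s - 6)/22200 - 4*log(s - 1)/175 - 367*log(s + 4)/1700 + 2113*log(s + 6)/6216 + 19*log(s**2 + 1)/1258 - 8*atan(s)/629 + C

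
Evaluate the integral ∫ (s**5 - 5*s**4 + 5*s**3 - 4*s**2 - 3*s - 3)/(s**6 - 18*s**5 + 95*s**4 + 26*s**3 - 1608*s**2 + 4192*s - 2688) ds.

2099*log(s - 7)/198 - 2211*log(s - 6)/200 + 1595*log(s - 4)/1152 - log(s - 1)/150 + 2679*log(s + 4)/35200 + 5/(48*s - 192) + C

Factor the denominator: (s - 7)*(s - 6)*(s - 4)**2*(s - 1)*(s + 4).
Partial-fraction decomposition: 2679/(35200*(s + 4)) - 1/(150*(s - 1)) + 1595/(1152*(s - 4)) - 5/(48*(s - 4)**2) - 2211/(200*(s - 6)) + 2099/(198*(s - 7)).
Integrate each term; A/(s−a) gives A·log|s−a|; A/(s−a)² gives −A/(s−a).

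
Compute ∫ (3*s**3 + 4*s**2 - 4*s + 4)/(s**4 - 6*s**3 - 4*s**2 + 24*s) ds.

Factor the denominator: s*(s - 6)*(s - 2)*(s + 2).
Partial-fraction decomposition: -1/(16*(s + 2)) - 9/(8*(s - 2)) + 193/(48*(s - 6)) + 1/(6*s).
Integrate each term: A/(s−a) contributes A·log|s−a|.

log(s)/6 + 193*log(s - 6)/48 - 9*log(s - 2)/8 - log(s + 2)/16 + C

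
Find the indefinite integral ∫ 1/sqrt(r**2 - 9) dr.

log(r + sqrt(r**2 - 9)) + C

Substitute r = 3·sec(θ), so dr = 3·sec(θ)*tan(θ) dθ and the radical becomes sqrt(r**2 - 9) = 3·tan(θ) by the Pythagorean identity.
Integrate the resulting trig expression in θ, then back-substitute sec(θ) = r/3, tan(θ) = sqrt(r**2 - 9)/3 (absorbing any constant into C).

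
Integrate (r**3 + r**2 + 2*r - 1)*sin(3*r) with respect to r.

-r**3*cos(3*r)/3 + r**2*sin(3*r)/3 - r**2*cos(3*r)/3 + 2*r*sin(3*r)/9 - 4*r*cos(3*r)/9 + 4*sin(3*r)/27 + 11*cos(3*r)/27 + C

Use integration by parts with u = r**3 + r**2 + 2*r - 1, dv = sin(3*r) dr, so v = -cos(3*r)/3.
Apply parts 3 times (tabular method): alternate signs, differentiate u down to 0, integrate dv up.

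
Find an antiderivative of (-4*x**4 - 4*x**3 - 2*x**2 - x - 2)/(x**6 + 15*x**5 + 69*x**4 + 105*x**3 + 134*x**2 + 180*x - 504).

Factor the denominator: (x - 1)*(x + 3)*(x + 6)*(x + 7)*(x**2 + 4).
Partial-fraction decomposition: -(321*x - 1028)/(6890*(x**2 + 4)) + 8325/(1696*(x + 7)) - 1097/(210*(x + 6)) + 233/(624*(x + 3)) - 13/(1120*(x - 1)).
Integrate each term; A/(x−a) gives A·log|x−a|; the (Bx+D)/(x²+p²) term gives a log and an atan.

-13*log(x - 1)/1120 + 233*log(x + 3)/624 - 1097*log(x + 6)/210 + 8325*log(x + 7)/1696 - 321*log(x**2 + 4)/13780 + 257*atan(x/2)/3445 + C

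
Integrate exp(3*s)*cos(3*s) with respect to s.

exp(3*s)*sin(3*s)/6 + exp(3*s)*cos(3*s)/6 + C

Let I denote the integral. Integrate by parts with u = cos(3*s), dv = exp(3*s) ds, so v = exp(3*s)/3: I = exp(3*s)*cos(3*s)/3 + ∫ exp(3*s)*sin(3*s) ds.
Apply parts again with u = sin(3*s), dv = exp(3*s) ds: ∫ exp(3*s)*sin(3*s) ds = exp(3*s)*sin(3*s)/3 − I. Substituting back brings back I: I = exp(3*s)*sin(3*s)/3 + exp(3*s)*cos(3*s)/3 − I.
Solving for I: (1 + 1)·I equals the remaining terms, so I = (1/2)·(exp(3*s)*sin(3*s)/3 + exp(3*s)*cos(3*s)/3).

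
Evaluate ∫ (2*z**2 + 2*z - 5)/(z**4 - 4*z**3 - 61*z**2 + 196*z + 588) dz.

Factor the denominator: (z - 7)*(z - 6)*(z + 2)*(z + 7).
Partial-fraction decomposition: -79/(910*(z + 7)) - 1/(360*(z + 2)) - 79/(104*(z - 6)) + 107/(126*(z - 7)).
Integrate each term: A/(z−a) contributes A·log|z−a|.

107*log(z - 7)/126 - 79*log(z - 6)/104 - log(z + 2)/360 - 79*log(z + 7)/910 + C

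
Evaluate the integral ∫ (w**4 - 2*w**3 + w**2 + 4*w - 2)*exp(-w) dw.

Use integration by parts with u = w**4 - 2*w**3 + w**2 + 4*w - 2, dv = exp(-w) dw, so v = -exp(-w).
Apply parts 4 times (tabular method): alternate signs, differentiate u down to 0, integrate dv up.

(-w**4 - 2*w**3 - 7*w**2 - 18*w - 16)*exp(-w) + C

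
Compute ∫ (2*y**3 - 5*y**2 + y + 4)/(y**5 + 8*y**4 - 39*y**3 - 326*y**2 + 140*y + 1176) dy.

131*log(y - 6)/2704 - log(y - 2)/648 - 17*log(y + 2)/400 - 1507*log(y + 7)/342225 - 934/(585*y + 4095) + C

Factor the denominator: (y - 6)*(y - 2)*(y + 2)*(y + 7)**2.
Partial-fraction decomposition: -1507/(342225*(y + 7)) + 934/(585*(y + 7)**2) - 17/(400*(y + 2)) - 1/(648*(y - 2)) + 131/(2704*(y - 6)).
Integrate each term; A/(y−a) gives A·log|y−a|; A/(y−a)² gives −A/(y−a).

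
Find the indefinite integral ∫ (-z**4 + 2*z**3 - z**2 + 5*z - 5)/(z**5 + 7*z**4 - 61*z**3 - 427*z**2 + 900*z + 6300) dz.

Factor the denominator: (z - 6)*(z - 5)*(z + 5)*(z + 6)*(z + 7).
Partial-fraction decomposition: -397/(39*(z + 7)) + 1799/(132*(z + 6)) - 93/(22*(z + 5)) + 19/(66*(z - 5)) - 875/(1716*(z - 6)).
Integrate each term: A/(z−a) contributes A·log|z−a|.

-875*log(z - 6)/1716 + 19*log(z - 5)/66 - 93*log(z + 5)/22 + 1799*log(z + 6)/132 - 397*log(z + 7)/39 + C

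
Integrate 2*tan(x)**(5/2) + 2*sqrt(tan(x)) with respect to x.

Let u = tan(x), so du = (tan(x)**2 + 1) dx.
Rewriting, the integral becomes 2·∫ √u du = 2·(2/3)u^(3/2).
Substituting back, u = tan(x).

4*tan(x)**(3/2)/3 + C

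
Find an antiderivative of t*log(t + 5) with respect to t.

Use integration by parts with u = log(t + 5), dv = t dt.
Then du = 1/(t + 5) dt and v = t**2/2.

t**2*log(t + 5)/2 - t**2/4 + 5*t/2 - 25*log(t + 5)/2 + C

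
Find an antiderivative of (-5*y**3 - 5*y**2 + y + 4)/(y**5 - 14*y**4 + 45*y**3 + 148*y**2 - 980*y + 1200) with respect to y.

Factor the denominator: (y - 6)*(y - 5)**2*(y - 2)*(y + 4).
Partial-fraction decomposition: 4/(81*(y + 4)) + 1/(4*(y - 2)) + 2507/(81*(y - 5)) + 247/(9*(y - 5)**2) - 125/(4*(y - 6)).
Integrate each term; A/(y−a) gives A·log|y−a|; A/(y−a)² gives −A/(y−a).

-125*log(y - 6)/4 + 2507*log(y - 5)/81 + log(y - 2)/4 + 4*log(y + 4)/81 - 247/(9*y - 45) + C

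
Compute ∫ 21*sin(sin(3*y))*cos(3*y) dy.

-7*cos(sin(3*y)) + C

Let u = sin(3*y), so du = (3*cos(3*y)) dy.
Rewriting, the integral becomes 7·∫ sin(u) du = 7·-cos(u).
Substituting back, u = sin(3*y).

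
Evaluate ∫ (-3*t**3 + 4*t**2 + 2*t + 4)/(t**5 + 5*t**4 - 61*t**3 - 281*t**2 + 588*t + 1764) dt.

-815*log(t - 7)/6552 + 7*log(t - 3)/360 + 2*log(t + 2)/45 - 196*log(t + 6)/117 + 243*log(t + 7)/140 + C

Factor the denominator: (t - 7)*(t - 3)*(t + 2)*(t + 6)*(t + 7).
Partial-fraction decomposition: 243/(140*(t + 7)) - 196/(117*(t + 6)) + 2/(45*(t + 2)) + 7/(360*(t - 3)) - 815/(6552*(t - 7)).
Integrate each term: A/(t−a) contributes A·log|t−a|.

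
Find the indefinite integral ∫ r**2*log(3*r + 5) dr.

r**3*log(3*r + 5)/3 - r**3/9 + 5*r**2/18 - 25*r/27 + 125*log(3*r + 5)/81 + C

Use integration by parts with u = log(3*r + 5), dv = r**2 dr.
Then du = 3/(3*r + 5) dr and v = r**3/3.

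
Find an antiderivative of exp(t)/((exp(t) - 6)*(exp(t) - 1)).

Let u = e^t, du = e^t dt.
The integral becomes ∫ du/((u-6)(u-1)); decompose into partial fractions.

log(exp(t) - 6)/5 - log(exp(t) - 1)/5 + C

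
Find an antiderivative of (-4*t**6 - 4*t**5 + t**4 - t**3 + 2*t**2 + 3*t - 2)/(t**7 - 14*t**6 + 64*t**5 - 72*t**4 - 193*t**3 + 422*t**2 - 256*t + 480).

Factor the denominator: (t - 5)*(t - 4)**2*(t - 3)*(t + 2)*(t**2 + 1).
Partial-fraction decomposition: (159*t + 262)/(187850*(t**2 + 1)) - 26/(1575*(t + 2)) + 3809/(100*(t - 3)) + 422462/(2601*(t - 4)) + 10123/(51*(t - 4)**2) - 74437/(364*(t - 5)).
Integrate each term; A/(t−a) gives A·log|t−a|; the (Bt+D)/(t²+p²) term gives a log and an atan.

-74437*log(t - 5)/364 + 422462*log(t - 4)/2601 + 3809*log(t - 3)/100 - 26*log(t + 2)/1575 + 159*log(t**2 + 1)/375700 + 131*atan(t)/93925 - 10123/(51*t - 204) + C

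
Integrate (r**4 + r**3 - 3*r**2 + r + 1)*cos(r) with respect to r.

Use integration by parts with u = r**4 + r**3 - 3*r**2 + r + 1, dv = cos(r) dr, so v = sin(r).
Apply parts 4 times (tabular method): alternate signs, differentiate u down to 0, integrate dv up.

r**4*sin(r) + r**3*sin(r) + 4*r**3*cos(r) - 15*r**2*sin(r) + 3*r**2*cos(r) - 5*r*sin(r) - 30*r*cos(r) + 31*sin(r) - 5*cos(r) + C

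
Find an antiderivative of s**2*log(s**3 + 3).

s**3*log(s**3 + 3)/3 - s**3/3 + log(s**3 + 3) + C

Let u = s**3 + 3, so du = (3*s**2) ds.
The integral becomes (1/3)·∫ log(u) du; integrate by parts with u′=log(u), dv′=du.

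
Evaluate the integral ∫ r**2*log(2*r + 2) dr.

r**3*log(2*r + 2)/3 - r**3/9 + r**2/6 - r/3 + log(r + 1)/3 + C

Use integration by parts with u = log(2*r + 2), dv = r**2 dr.
Then du = 2/(2*r + 2) dr and v = r**3/3.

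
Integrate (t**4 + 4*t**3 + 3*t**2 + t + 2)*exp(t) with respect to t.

(t**4 + 3*t**2 - 5*t + 7)*exp(t) + C

Use integration by parts with u = t**4 + 4*t**3 + 3*t**2 + t + 2, dv = exp(t) dt, so v = exp(t).
Apply parts 4 times (tabular method): alternate signs, differentiate u down to 0, integrate dv up.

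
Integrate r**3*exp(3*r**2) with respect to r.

Let u = r², du = 2r dr; rewrite as (1/2)∫ u^1·exp(3u) du.
Now integrate by parts 1 time.

(3*r**2 - 1)*exp(3*r**2)/18 + C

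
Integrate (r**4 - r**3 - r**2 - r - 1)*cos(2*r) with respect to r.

Use integration by parts with u = r**4 - r**3 - r**2 - r - 1, dv = cos(2*r) dr, so v = sin(2*r)/2.
Apply parts 4 times (tabular method): alternate signs, differentiate u down to 0, integrate dv up.

r**4*sin(2*r)/2 - r**3*sin(2*r)/2 + r**3*cos(2*r) - 2*r**2*sin(2*r) - 3*r**2*cos(2*r)/4 + r*sin(2*r)/4 - 2*r*cos(2*r) + sin(2*r)/2 + cos(2*r)/8 + C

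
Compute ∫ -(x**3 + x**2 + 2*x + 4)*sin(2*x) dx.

x**3*cos(2*x)/2 - 3*x**2*sin(2*x)/4 + x**2*cos(2*x)/2 - x*sin(2*x)/2 + x*cos(2*x)/4 - sin(2*x)/8 + 7*cos(2*x)/4 + C

Use integration by parts with u = x**3 + x**2 + 2*x + 4, dv = -sin(2*x) dx, so v = cos(2*x)/2.
Apply parts 3 times (tabular method): alternate signs, differentiate u down to 0, integrate dv up.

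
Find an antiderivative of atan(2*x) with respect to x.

Use integration by parts with u = arctan(2*x), dv = dx.
Then du = 2/(4*x**2 + 1) dx.

x*atan(2*x) - log(4*x**2 + 1)/4 + C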